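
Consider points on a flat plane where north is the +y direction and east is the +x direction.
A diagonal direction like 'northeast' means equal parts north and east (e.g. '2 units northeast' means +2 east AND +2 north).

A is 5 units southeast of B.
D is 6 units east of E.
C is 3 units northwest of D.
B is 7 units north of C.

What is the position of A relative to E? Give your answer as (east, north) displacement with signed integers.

Place E at the origin (east=0, north=0).
  D is 6 units east of E: delta (east=+6, north=+0); D at (east=6, north=0).
  C is 3 units northwest of D: delta (east=-3, north=+3); C at (east=3, north=3).
  B is 7 units north of C: delta (east=+0, north=+7); B at (east=3, north=10).
  A is 5 units southeast of B: delta (east=+5, north=-5); A at (east=8, north=5).
Therefore A relative to E: (east=8, north=5).

Answer: A is at (east=8, north=5) relative to E.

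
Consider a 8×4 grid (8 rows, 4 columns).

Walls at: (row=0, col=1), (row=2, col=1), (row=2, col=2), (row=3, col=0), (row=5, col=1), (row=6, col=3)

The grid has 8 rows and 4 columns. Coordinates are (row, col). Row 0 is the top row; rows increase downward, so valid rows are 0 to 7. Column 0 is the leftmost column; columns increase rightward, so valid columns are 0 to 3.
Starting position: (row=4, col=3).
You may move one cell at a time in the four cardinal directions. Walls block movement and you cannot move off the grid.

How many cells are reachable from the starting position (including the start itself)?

Answer: Reachable cells: 26

Derivation:
BFS flood-fill from (row=4, col=3):
  Distance 0: (row=4, col=3)
  Distance 1: (row=3, col=3), (row=4, col=2), (row=5, col=3)
  Distance 2: (row=2, col=3), (row=3, col=2), (row=4, col=1), (row=5, col=2)
  Distance 3: (row=1, col=3), (row=3, col=1), (row=4, col=0), (row=6, col=2)
  Distance 4: (row=0, col=3), (row=1, col=2), (row=5, col=0), (row=6, col=1), (row=7, col=2)
  Distance 5: (row=0, col=2), (row=1, col=1), (row=6, col=0), (row=7, col=1), (row=7, col=3)
  Distance 6: (row=1, col=0), (row=7, col=0)
  Distance 7: (row=0, col=0), (row=2, col=0)
Total reachable: 26 (grid has 26 open cells total)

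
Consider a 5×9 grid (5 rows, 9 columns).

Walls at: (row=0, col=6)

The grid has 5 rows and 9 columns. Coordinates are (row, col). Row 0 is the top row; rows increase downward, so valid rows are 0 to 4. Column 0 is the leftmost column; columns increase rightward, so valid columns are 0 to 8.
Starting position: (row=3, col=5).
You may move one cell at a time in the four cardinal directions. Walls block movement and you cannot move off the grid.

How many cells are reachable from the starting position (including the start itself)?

Answer: Reachable cells: 44

Derivation:
BFS flood-fill from (row=3, col=5):
  Distance 0: (row=3, col=5)
  Distance 1: (row=2, col=5), (row=3, col=4), (row=3, col=6), (row=4, col=5)
  Distance 2: (row=1, col=5), (row=2, col=4), (row=2, col=6), (row=3, col=3), (row=3, col=7), (row=4, col=4), (row=4, col=6)
  Distance 3: (row=0, col=5), (row=1, col=4), (row=1, col=6), (row=2, col=3), (row=2, col=7), (row=3, col=2), (row=3, col=8), (row=4, col=3), (row=4, col=7)
  Distance 4: (row=0, col=4), (row=1, col=3), (row=1, col=7), (row=2, col=2), (row=2, col=8), (row=3, col=1), (row=4, col=2), (row=4, col=8)
  Distance 5: (row=0, col=3), (row=0, col=7), (row=1, col=2), (row=1, col=8), (row=2, col=1), (row=3, col=0), (row=4, col=1)
  Distance 6: (row=0, col=2), (row=0, col=8), (row=1, col=1), (row=2, col=0), (row=4, col=0)
  Distance 7: (row=0, col=1), (row=1, col=0)
  Distance 8: (row=0, col=0)
Total reachable: 44 (grid has 44 open cells total)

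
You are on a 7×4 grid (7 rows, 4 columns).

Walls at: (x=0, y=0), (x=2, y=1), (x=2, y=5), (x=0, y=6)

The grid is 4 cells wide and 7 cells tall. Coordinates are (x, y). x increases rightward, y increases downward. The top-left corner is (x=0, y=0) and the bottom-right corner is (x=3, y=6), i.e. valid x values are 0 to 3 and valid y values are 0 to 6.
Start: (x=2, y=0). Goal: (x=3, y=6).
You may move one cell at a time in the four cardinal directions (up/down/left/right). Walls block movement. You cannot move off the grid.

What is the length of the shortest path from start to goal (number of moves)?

BFS from (x=2, y=0) until reaching (x=3, y=6):
  Distance 0: (x=2, y=0)
  Distance 1: (x=1, y=0), (x=3, y=0)
  Distance 2: (x=1, y=1), (x=3, y=1)
  Distance 3: (x=0, y=1), (x=1, y=2), (x=3, y=2)
  Distance 4: (x=0, y=2), (x=2, y=2), (x=1, y=3), (x=3, y=3)
  Distance 5: (x=0, y=3), (x=2, y=3), (x=1, y=4), (x=3, y=4)
  Distance 6: (x=0, y=4), (x=2, y=4), (x=1, y=5), (x=3, y=5)
  Distance 7: (x=0, y=5), (x=1, y=6), (x=3, y=6)  <- goal reached here
One shortest path (7 moves): (x=2, y=0) -> (x=3, y=0) -> (x=3, y=1) -> (x=3, y=2) -> (x=3, y=3) -> (x=3, y=4) -> (x=3, y=5) -> (x=3, y=6)

Answer: Shortest path length: 7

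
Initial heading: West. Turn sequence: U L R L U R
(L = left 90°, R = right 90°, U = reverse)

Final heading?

Start: West
  U (U-turn (180°)) -> East
  L (left (90° counter-clockwise)) -> North
  R (right (90° clockwise)) -> East
  L (left (90° counter-clockwise)) -> North
  U (U-turn (180°)) -> South
  R (right (90° clockwise)) -> West
Final: West

Answer: Final heading: West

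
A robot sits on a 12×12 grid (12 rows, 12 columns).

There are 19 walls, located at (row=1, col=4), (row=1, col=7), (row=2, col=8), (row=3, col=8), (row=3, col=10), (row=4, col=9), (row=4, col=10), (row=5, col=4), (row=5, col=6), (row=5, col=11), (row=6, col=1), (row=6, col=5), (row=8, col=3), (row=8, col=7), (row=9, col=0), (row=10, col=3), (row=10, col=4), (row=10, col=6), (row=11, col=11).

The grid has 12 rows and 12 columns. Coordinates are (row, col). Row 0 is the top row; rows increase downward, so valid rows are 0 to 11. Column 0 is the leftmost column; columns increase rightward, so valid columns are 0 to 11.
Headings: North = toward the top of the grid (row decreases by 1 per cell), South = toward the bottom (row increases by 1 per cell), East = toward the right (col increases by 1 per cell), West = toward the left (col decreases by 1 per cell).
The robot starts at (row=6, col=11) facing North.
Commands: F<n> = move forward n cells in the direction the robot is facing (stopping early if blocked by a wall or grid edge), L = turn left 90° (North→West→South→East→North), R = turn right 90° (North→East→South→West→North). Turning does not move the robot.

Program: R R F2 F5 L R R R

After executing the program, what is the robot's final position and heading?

Start: (row=6, col=11), facing North
  R: turn right, now facing East
  R: turn right, now facing South
  F2: move forward 2, now at (row=8, col=11)
  F5: move forward 2/5 (blocked), now at (row=10, col=11)
  L: turn left, now facing East
  R: turn right, now facing South
  R: turn right, now facing West
  R: turn right, now facing North
Final: (row=10, col=11), facing North

Answer: Final position: (row=10, col=11), facing North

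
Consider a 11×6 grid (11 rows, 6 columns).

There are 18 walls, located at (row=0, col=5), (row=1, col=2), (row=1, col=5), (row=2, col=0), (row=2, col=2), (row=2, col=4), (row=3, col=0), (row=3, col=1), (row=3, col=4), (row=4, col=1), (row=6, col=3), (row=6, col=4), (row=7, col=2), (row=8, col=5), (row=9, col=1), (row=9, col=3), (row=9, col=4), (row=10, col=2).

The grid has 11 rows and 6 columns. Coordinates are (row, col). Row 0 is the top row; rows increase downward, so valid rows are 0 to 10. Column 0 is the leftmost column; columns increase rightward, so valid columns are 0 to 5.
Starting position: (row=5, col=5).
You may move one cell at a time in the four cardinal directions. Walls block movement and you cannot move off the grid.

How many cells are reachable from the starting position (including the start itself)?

Answer: Reachable cells: 44

Derivation:
BFS flood-fill from (row=5, col=5):
  Distance 0: (row=5, col=5)
  Distance 1: (row=4, col=5), (row=5, col=4), (row=6, col=5)
  Distance 2: (row=3, col=5), (row=4, col=4), (row=5, col=3), (row=7, col=5)
  Distance 3: (row=2, col=5), (row=4, col=3), (row=5, col=2), (row=7, col=4)
  Distance 4: (row=3, col=3), (row=4, col=2), (row=5, col=1), (row=6, col=2), (row=7, col=3), (row=8, col=4)
  Distance 5: (row=2, col=3), (row=3, col=2), (row=5, col=0), (row=6, col=1), (row=8, col=3)
  Distance 6: (row=1, col=3), (row=4, col=0), (row=6, col=0), (row=7, col=1), (row=8, col=2)
  Distance 7: (row=0, col=3), (row=1, col=4), (row=7, col=0), (row=8, col=1), (row=9, col=2)
  Distance 8: (row=0, col=2), (row=0, col=4), (row=8, col=0)
  Distance 9: (row=0, col=1), (row=9, col=0)
  Distance 10: (row=0, col=0), (row=1, col=1), (row=10, col=0)
  Distance 11: (row=1, col=0), (row=2, col=1), (row=10, col=1)
Total reachable: 44 (grid has 48 open cells total)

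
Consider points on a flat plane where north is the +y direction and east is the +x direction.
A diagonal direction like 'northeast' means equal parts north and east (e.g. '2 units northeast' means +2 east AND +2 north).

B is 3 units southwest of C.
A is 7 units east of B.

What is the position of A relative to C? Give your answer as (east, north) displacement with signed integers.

Place C at the origin (east=0, north=0).
  B is 3 units southwest of C: delta (east=-3, north=-3); B at (east=-3, north=-3).
  A is 7 units east of B: delta (east=+7, north=+0); A at (east=4, north=-3).
Therefore A relative to C: (east=4, north=-3).

Answer: A is at (east=4, north=-3) relative to C.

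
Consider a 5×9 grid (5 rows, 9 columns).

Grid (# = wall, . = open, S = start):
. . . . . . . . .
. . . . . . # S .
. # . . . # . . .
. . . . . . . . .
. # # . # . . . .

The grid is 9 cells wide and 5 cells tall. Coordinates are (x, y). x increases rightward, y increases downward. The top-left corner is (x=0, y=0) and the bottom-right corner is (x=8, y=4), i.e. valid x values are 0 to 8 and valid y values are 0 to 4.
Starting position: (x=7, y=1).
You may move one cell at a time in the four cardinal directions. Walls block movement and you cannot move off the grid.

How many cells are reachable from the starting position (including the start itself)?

BFS flood-fill from (x=7, y=1):
  Distance 0: (x=7, y=1)
  Distance 1: (x=7, y=0), (x=8, y=1), (x=7, y=2)
  Distance 2: (x=6, y=0), (x=8, y=0), (x=6, y=2), (x=8, y=2), (x=7, y=3)
  Distance 3: (x=5, y=0), (x=6, y=3), (x=8, y=3), (x=7, y=4)
  Distance 4: (x=4, y=0), (x=5, y=1), (x=5, y=3), (x=6, y=4), (x=8, y=4)
  Distance 5: (x=3, y=0), (x=4, y=1), (x=4, y=3), (x=5, y=4)
  Distance 6: (x=2, y=0), (x=3, y=1), (x=4, y=2), (x=3, y=3)
  Distance 7: (x=1, y=0), (x=2, y=1), (x=3, y=2), (x=2, y=3), (x=3, y=4)
  Distance 8: (x=0, y=0), (x=1, y=1), (x=2, y=2), (x=1, y=3)
  Distance 9: (x=0, y=1), (x=0, y=3)
  Distance 10: (x=0, y=2), (x=0, y=4)
Total reachable: 39 (grid has 39 open cells total)

Answer: Reachable cells: 39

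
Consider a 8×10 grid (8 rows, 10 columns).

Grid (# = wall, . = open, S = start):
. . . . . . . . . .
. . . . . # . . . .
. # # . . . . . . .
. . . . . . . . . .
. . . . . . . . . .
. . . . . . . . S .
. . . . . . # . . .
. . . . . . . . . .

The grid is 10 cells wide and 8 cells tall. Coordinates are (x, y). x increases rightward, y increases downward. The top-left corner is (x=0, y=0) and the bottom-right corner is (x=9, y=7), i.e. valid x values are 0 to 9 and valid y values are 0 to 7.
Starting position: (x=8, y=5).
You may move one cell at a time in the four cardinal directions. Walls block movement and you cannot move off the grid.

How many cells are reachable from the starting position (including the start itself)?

BFS flood-fill from (x=8, y=5):
  Distance 0: (x=8, y=5)
  Distance 1: (x=8, y=4), (x=7, y=5), (x=9, y=5), (x=8, y=6)
  Distance 2: (x=8, y=3), (x=7, y=4), (x=9, y=4), (x=6, y=5), (x=7, y=6), (x=9, y=6), (x=8, y=7)
  Distance 3: (x=8, y=2), (x=7, y=3), (x=9, y=3), (x=6, y=4), (x=5, y=5), (x=7, y=7), (x=9, y=7)
  Distance 4: (x=8, y=1), (x=7, y=2), (x=9, y=2), (x=6, y=3), (x=5, y=4), (x=4, y=5), (x=5, y=6), (x=6, y=7)
  Distance 5: (x=8, y=0), (x=7, y=1), (x=9, y=1), (x=6, y=2), (x=5, y=3), (x=4, y=4), (x=3, y=5), (x=4, y=6), (x=5, y=7)
  Distance 6: (x=7, y=0), (x=9, y=0), (x=6, y=1), (x=5, y=2), (x=4, y=3), (x=3, y=4), (x=2, y=5), (x=3, y=6), (x=4, y=7)
  Distance 7: (x=6, y=0), (x=4, y=2), (x=3, y=3), (x=2, y=4), (x=1, y=5), (x=2, y=6), (x=3, y=7)
  Distance 8: (x=5, y=0), (x=4, y=1), (x=3, y=2), (x=2, y=3), (x=1, y=4), (x=0, y=5), (x=1, y=6), (x=2, y=7)
  Distance 9: (x=4, y=0), (x=3, y=1), (x=1, y=3), (x=0, y=4), (x=0, y=6), (x=1, y=7)
  Distance 10: (x=3, y=0), (x=2, y=1), (x=0, y=3), (x=0, y=7)
  Distance 11: (x=2, y=0), (x=1, y=1), (x=0, y=2)
  Distance 12: (x=1, y=0), (x=0, y=1)
  Distance 13: (x=0, y=0)
Total reachable: 76 (grid has 76 open cells total)

Answer: Reachable cells: 76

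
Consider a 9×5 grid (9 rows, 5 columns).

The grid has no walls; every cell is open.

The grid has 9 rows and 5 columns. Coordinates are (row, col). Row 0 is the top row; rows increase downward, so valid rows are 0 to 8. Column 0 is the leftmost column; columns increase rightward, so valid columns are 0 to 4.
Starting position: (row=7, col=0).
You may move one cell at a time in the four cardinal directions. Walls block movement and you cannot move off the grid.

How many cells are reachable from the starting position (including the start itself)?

BFS flood-fill from (row=7, col=0):
  Distance 0: (row=7, col=0)
  Distance 1: (row=6, col=0), (row=7, col=1), (row=8, col=0)
  Distance 2: (row=5, col=0), (row=6, col=1), (row=7, col=2), (row=8, col=1)
  Distance 3: (row=4, col=0), (row=5, col=1), (row=6, col=2), (row=7, col=3), (row=8, col=2)
  Distance 4: (row=3, col=0), (row=4, col=1), (row=5, col=2), (row=6, col=3), (row=7, col=4), (row=8, col=3)
  Distance 5: (row=2, col=0), (row=3, col=1), (row=4, col=2), (row=5, col=3), (row=6, col=4), (row=8, col=4)
  Distance 6: (row=1, col=0), (row=2, col=1), (row=3, col=2), (row=4, col=3), (row=5, col=4)
  Distance 7: (row=0, col=0), (row=1, col=1), (row=2, col=2), (row=3, col=3), (row=4, col=4)
  Distance 8: (row=0, col=1), (row=1, col=2), (row=2, col=3), (row=3, col=4)
  Distance 9: (row=0, col=2), (row=1, col=3), (row=2, col=4)
  Distance 10: (row=0, col=3), (row=1, col=4)
  Distance 11: (row=0, col=4)
Total reachable: 45 (grid has 45 open cells total)

Answer: Reachable cells: 45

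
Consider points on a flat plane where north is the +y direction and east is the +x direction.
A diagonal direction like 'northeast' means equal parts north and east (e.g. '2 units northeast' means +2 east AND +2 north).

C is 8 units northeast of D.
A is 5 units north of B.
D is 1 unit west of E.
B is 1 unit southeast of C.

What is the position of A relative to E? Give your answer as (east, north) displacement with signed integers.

Place E at the origin (east=0, north=0).
  D is 1 unit west of E: delta (east=-1, north=+0); D at (east=-1, north=0).
  C is 8 units northeast of D: delta (east=+8, north=+8); C at (east=7, north=8).
  B is 1 unit southeast of C: delta (east=+1, north=-1); B at (east=8, north=7).
  A is 5 units north of B: delta (east=+0, north=+5); A at (east=8, north=12).
Therefore A relative to E: (east=8, north=12).

Answer: A is at (east=8, north=12) relative to E.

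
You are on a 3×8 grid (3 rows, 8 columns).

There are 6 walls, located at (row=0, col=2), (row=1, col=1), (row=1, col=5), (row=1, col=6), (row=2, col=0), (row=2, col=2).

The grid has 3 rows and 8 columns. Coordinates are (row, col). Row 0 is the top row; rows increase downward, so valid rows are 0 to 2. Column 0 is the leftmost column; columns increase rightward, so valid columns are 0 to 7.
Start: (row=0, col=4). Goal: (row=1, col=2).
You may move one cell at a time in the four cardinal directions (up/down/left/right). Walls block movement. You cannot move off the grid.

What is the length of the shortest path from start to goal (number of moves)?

BFS from (row=0, col=4) until reaching (row=1, col=2):
  Distance 0: (row=0, col=4)
  Distance 1: (row=0, col=3), (row=0, col=5), (row=1, col=4)
  Distance 2: (row=0, col=6), (row=1, col=3), (row=2, col=4)
  Distance 3: (row=0, col=7), (row=1, col=2), (row=2, col=3), (row=2, col=5)  <- goal reached here
One shortest path (3 moves): (row=0, col=4) -> (row=0, col=3) -> (row=1, col=3) -> (row=1, col=2)

Answer: Shortest path length: 3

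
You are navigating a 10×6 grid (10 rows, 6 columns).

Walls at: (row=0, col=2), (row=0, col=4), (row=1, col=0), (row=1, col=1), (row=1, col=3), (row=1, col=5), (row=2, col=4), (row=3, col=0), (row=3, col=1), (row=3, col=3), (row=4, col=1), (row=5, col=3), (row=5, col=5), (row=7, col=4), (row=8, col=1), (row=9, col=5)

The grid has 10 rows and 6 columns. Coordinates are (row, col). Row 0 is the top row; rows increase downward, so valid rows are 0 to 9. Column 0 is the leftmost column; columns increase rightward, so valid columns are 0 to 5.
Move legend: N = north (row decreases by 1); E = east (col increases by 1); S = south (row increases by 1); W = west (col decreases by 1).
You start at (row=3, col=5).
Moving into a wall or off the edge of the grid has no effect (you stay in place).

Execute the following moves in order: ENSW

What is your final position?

Answer: Final position: (row=3, col=4)

Derivation:
Start: (row=3, col=5)
  E (east): blocked, stay at (row=3, col=5)
  N (north): (row=3, col=5) -> (row=2, col=5)
  S (south): (row=2, col=5) -> (row=3, col=5)
  W (west): (row=3, col=5) -> (row=3, col=4)
Final: (row=3, col=4)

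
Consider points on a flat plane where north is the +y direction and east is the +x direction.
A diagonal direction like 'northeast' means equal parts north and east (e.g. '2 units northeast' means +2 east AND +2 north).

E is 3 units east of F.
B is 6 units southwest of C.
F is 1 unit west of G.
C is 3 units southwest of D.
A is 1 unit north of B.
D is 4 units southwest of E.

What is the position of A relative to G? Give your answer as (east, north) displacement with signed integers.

Answer: A is at (east=-11, north=-12) relative to G.

Derivation:
Place G at the origin (east=0, north=0).
  F is 1 unit west of G: delta (east=-1, north=+0); F at (east=-1, north=0).
  E is 3 units east of F: delta (east=+3, north=+0); E at (east=2, north=0).
  D is 4 units southwest of E: delta (east=-4, north=-4); D at (east=-2, north=-4).
  C is 3 units southwest of D: delta (east=-3, north=-3); C at (east=-5, north=-7).
  B is 6 units southwest of C: delta (east=-6, north=-6); B at (east=-11, north=-13).
  A is 1 unit north of B: delta (east=+0, north=+1); A at (east=-11, north=-12).
Therefore A relative to G: (east=-11, north=-12).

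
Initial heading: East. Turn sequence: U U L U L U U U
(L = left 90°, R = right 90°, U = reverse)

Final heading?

Answer: Final heading: West

Derivation:
Start: East
  U (U-turn (180°)) -> West
  U (U-turn (180°)) -> East
  L (left (90° counter-clockwise)) -> North
  U (U-turn (180°)) -> South
  L (left (90° counter-clockwise)) -> East
  U (U-turn (180°)) -> West
  U (U-turn (180°)) -> East
  U (U-turn (180°)) -> West
Final: West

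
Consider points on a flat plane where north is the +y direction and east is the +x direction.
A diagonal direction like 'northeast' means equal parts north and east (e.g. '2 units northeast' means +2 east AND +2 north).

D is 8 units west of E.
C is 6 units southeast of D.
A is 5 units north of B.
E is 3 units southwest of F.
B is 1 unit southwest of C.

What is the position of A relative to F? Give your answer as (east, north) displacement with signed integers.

Answer: A is at (east=-6, north=-5) relative to F.

Derivation:
Place F at the origin (east=0, north=0).
  E is 3 units southwest of F: delta (east=-3, north=-3); E at (east=-3, north=-3).
  D is 8 units west of E: delta (east=-8, north=+0); D at (east=-11, north=-3).
  C is 6 units southeast of D: delta (east=+6, north=-6); C at (east=-5, north=-9).
  B is 1 unit southwest of C: delta (east=-1, north=-1); B at (east=-6, north=-10).
  A is 5 units north of B: delta (east=+0, north=+5); A at (east=-6, north=-5).
Therefore A relative to F: (east=-6, north=-5).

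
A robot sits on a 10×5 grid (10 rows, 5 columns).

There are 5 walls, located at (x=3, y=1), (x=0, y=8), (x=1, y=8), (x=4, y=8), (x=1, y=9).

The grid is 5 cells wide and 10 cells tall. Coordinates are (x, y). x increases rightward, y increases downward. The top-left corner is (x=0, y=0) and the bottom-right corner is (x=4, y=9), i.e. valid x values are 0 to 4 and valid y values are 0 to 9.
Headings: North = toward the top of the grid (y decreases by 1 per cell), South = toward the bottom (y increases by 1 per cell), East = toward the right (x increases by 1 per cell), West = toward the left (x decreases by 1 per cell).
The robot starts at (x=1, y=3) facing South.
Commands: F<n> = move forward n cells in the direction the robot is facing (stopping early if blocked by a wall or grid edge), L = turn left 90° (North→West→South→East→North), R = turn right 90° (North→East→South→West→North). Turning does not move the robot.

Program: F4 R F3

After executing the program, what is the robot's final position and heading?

Answer: Final position: (x=0, y=7), facing West

Derivation:
Start: (x=1, y=3), facing South
  F4: move forward 4, now at (x=1, y=7)
  R: turn right, now facing West
  F3: move forward 1/3 (blocked), now at (x=0, y=7)
Final: (x=0, y=7), facing West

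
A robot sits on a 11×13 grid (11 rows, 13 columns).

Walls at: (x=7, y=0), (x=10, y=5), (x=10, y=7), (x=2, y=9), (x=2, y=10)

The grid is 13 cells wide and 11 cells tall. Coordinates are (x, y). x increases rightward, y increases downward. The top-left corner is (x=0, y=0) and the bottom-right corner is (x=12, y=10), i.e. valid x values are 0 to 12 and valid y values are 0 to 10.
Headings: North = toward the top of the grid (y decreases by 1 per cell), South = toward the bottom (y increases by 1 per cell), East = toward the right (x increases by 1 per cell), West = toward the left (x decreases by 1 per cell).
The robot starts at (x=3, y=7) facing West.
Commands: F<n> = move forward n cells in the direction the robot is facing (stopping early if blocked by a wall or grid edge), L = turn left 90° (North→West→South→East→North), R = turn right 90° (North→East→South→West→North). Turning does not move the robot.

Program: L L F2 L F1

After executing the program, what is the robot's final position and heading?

Answer: Final position: (x=5, y=6), facing North

Derivation:
Start: (x=3, y=7), facing West
  L: turn left, now facing South
  L: turn left, now facing East
  F2: move forward 2, now at (x=5, y=7)
  L: turn left, now facing North
  F1: move forward 1, now at (x=5, y=6)
Final: (x=5, y=6), facing North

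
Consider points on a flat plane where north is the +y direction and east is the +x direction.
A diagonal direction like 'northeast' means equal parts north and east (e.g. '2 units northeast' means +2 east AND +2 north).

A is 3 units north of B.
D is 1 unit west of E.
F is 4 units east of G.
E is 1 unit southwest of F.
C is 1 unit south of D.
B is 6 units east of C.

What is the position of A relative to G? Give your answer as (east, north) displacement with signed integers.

Answer: A is at (east=8, north=1) relative to G.

Derivation:
Place G at the origin (east=0, north=0).
  F is 4 units east of G: delta (east=+4, north=+0); F at (east=4, north=0).
  E is 1 unit southwest of F: delta (east=-1, north=-1); E at (east=3, north=-1).
  D is 1 unit west of E: delta (east=-1, north=+0); D at (east=2, north=-1).
  C is 1 unit south of D: delta (east=+0, north=-1); C at (east=2, north=-2).
  B is 6 units east of C: delta (east=+6, north=+0); B at (east=8, north=-2).
  A is 3 units north of B: delta (east=+0, north=+3); A at (east=8, north=1).
Therefore A relative to G: (east=8, north=1).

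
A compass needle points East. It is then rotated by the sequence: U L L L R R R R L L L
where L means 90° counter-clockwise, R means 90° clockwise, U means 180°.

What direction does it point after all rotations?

Start: East
  U (U-turn (180°)) -> West
  L (left (90° counter-clockwise)) -> South
  L (left (90° counter-clockwise)) -> East
  L (left (90° counter-clockwise)) -> North
  R (right (90° clockwise)) -> East
  R (right (90° clockwise)) -> South
  R (right (90° clockwise)) -> West
  R (right (90° clockwise)) -> North
  L (left (90° counter-clockwise)) -> West
  L (left (90° counter-clockwise)) -> South
  L (left (90° counter-clockwise)) -> East
Final: East

Answer: Final heading: East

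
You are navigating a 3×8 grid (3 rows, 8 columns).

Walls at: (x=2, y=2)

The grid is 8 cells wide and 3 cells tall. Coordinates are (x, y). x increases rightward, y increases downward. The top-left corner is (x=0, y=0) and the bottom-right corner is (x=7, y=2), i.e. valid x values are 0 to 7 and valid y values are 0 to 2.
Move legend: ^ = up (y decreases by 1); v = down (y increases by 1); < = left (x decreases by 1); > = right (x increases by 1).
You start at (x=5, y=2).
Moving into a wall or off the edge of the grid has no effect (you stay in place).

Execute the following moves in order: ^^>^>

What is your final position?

Answer: Final position: (x=7, y=0)

Derivation:
Start: (x=5, y=2)
  ^ (up): (x=5, y=2) -> (x=5, y=1)
  ^ (up): (x=5, y=1) -> (x=5, y=0)
  > (right): (x=5, y=0) -> (x=6, y=0)
  ^ (up): blocked, stay at (x=6, y=0)
  > (right): (x=6, y=0) -> (x=7, y=0)
Final: (x=7, y=0)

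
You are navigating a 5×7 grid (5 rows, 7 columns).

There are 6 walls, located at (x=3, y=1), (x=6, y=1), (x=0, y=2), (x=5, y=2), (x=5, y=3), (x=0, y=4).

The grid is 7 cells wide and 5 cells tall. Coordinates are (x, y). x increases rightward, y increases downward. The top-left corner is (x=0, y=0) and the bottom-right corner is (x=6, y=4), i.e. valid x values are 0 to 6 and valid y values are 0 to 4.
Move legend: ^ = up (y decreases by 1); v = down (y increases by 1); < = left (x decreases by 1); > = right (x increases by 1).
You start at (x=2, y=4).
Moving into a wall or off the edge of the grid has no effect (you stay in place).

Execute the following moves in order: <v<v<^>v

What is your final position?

Answer: Final position: (x=2, y=4)

Derivation:
Start: (x=2, y=4)
  < (left): (x=2, y=4) -> (x=1, y=4)
  v (down): blocked, stay at (x=1, y=4)
  < (left): blocked, stay at (x=1, y=4)
  v (down): blocked, stay at (x=1, y=4)
  < (left): blocked, stay at (x=1, y=4)
  ^ (up): (x=1, y=4) -> (x=1, y=3)
  > (right): (x=1, y=3) -> (x=2, y=3)
  v (down): (x=2, y=3) -> (x=2, y=4)
Final: (x=2, y=4)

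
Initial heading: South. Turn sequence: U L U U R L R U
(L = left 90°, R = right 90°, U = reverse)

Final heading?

Start: South
  U (U-turn (180°)) -> North
  L (left (90° counter-clockwise)) -> West
  U (U-turn (180°)) -> East
  U (U-turn (180°)) -> West
  R (right (90° clockwise)) -> North
  L (left (90° counter-clockwise)) -> West
  R (right (90° clockwise)) -> North
  U (U-turn (180°)) -> South
Final: South

Answer: Final heading: South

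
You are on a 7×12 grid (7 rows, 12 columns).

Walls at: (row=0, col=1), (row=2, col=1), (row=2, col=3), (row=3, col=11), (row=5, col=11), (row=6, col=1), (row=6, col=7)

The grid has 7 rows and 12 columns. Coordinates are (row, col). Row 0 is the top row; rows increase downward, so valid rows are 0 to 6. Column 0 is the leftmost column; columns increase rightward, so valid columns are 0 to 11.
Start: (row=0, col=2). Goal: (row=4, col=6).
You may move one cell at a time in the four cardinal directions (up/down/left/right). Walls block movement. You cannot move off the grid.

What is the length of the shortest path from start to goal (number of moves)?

Answer: Shortest path length: 8

Derivation:
BFS from (row=0, col=2) until reaching (row=4, col=6):
  Distance 0: (row=0, col=2)
  Distance 1: (row=0, col=3), (row=1, col=2)
  Distance 2: (row=0, col=4), (row=1, col=1), (row=1, col=3), (row=2, col=2)
  Distance 3: (row=0, col=5), (row=1, col=0), (row=1, col=4), (row=3, col=2)
  Distance 4: (row=0, col=0), (row=0, col=6), (row=1, col=5), (row=2, col=0), (row=2, col=4), (row=3, col=1), (row=3, col=3), (row=4, col=2)
  Distance 5: (row=0, col=7), (row=1, col=6), (row=2, col=5), (row=3, col=0), (row=3, col=4), (row=4, col=1), (row=4, col=3), (row=5, col=2)
  Distance 6: (row=0, col=8), (row=1, col=7), (row=2, col=6), (row=3, col=5), (row=4, col=0), (row=4, col=4), (row=5, col=1), (row=5, col=3), (row=6, col=2)
  Distance 7: (row=0, col=9), (row=1, col=8), (row=2, col=7), (row=3, col=6), (row=4, col=5), (row=5, col=0), (row=5, col=4), (row=6, col=3)
  Distance 8: (row=0, col=10), (row=1, col=9), (row=2, col=8), (row=3, col=7), (row=4, col=6), (row=5, col=5), (row=6, col=0), (row=6, col=4)  <- goal reached here
One shortest path (8 moves): (row=0, col=2) -> (row=0, col=3) -> (row=0, col=4) -> (row=0, col=5) -> (row=0, col=6) -> (row=1, col=6) -> (row=2, col=6) -> (row=3, col=6) -> (row=4, col=6)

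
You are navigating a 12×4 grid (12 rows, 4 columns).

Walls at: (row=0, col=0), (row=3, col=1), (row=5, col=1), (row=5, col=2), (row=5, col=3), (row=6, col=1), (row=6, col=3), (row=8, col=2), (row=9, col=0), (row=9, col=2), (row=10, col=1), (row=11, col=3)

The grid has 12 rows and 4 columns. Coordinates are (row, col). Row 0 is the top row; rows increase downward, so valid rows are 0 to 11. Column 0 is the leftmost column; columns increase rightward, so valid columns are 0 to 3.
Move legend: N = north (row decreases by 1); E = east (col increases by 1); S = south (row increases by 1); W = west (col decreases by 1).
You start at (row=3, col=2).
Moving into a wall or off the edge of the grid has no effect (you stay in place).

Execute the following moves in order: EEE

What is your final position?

Answer: Final position: (row=3, col=3)

Derivation:
Start: (row=3, col=2)
  E (east): (row=3, col=2) -> (row=3, col=3)
  E (east): blocked, stay at (row=3, col=3)
  E (east): blocked, stay at (row=3, col=3)
Final: (row=3, col=3)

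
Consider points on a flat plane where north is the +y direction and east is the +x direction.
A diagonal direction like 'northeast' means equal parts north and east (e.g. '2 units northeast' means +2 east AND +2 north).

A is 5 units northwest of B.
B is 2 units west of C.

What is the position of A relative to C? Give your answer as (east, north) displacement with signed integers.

Answer: A is at (east=-7, north=5) relative to C.

Derivation:
Place C at the origin (east=0, north=0).
  B is 2 units west of C: delta (east=-2, north=+0); B at (east=-2, north=0).
  A is 5 units northwest of B: delta (east=-5, north=+5); A at (east=-7, north=5).
Therefore A relative to C: (east=-7, north=5).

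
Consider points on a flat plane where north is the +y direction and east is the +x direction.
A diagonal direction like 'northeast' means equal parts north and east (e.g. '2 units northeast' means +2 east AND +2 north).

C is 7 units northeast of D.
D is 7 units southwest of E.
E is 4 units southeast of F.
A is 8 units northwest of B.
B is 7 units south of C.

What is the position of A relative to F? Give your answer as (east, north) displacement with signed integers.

Answer: A is at (east=-4, north=-3) relative to F.

Derivation:
Place F at the origin (east=0, north=0).
  E is 4 units southeast of F: delta (east=+4, north=-4); E at (east=4, north=-4).
  D is 7 units southwest of E: delta (east=-7, north=-7); D at (east=-3, north=-11).
  C is 7 units northeast of D: delta (east=+7, north=+7); C at (east=4, north=-4).
  B is 7 units south of C: delta (east=+0, north=-7); B at (east=4, north=-11).
  A is 8 units northwest of B: delta (east=-8, north=+8); A at (east=-4, north=-3).
Therefore A relative to F: (east=-4, north=-3).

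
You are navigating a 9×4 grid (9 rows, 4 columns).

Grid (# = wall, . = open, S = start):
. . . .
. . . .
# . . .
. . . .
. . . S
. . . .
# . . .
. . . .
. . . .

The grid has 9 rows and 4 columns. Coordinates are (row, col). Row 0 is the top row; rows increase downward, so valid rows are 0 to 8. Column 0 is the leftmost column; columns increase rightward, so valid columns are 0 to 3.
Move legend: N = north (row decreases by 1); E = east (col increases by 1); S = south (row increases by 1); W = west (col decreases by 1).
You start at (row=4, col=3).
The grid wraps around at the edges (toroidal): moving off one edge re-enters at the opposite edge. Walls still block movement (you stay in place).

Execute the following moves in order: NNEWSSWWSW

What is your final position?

Answer: Final position: (row=5, col=3)

Derivation:
Start: (row=4, col=3)
  N (north): (row=4, col=3) -> (row=3, col=3)
  N (north): (row=3, col=3) -> (row=2, col=3)
  E (east): blocked, stay at (row=2, col=3)
  W (west): (row=2, col=3) -> (row=2, col=2)
  S (south): (row=2, col=2) -> (row=3, col=2)
  S (south): (row=3, col=2) -> (row=4, col=2)
  W (west): (row=4, col=2) -> (row=4, col=1)
  W (west): (row=4, col=1) -> (row=4, col=0)
  S (south): (row=4, col=0) -> (row=5, col=0)
  W (west): (row=5, col=0) -> (row=5, col=3)
Final: (row=5, col=3)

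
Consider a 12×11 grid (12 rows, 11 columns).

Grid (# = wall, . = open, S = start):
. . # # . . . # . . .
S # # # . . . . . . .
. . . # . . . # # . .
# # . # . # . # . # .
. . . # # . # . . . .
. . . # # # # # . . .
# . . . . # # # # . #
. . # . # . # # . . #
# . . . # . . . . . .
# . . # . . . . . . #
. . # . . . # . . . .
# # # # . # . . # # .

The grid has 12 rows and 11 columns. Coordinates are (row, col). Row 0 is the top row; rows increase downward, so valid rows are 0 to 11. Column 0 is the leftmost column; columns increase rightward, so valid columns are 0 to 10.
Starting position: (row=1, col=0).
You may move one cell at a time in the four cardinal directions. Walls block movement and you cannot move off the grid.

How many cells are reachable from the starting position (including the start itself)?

BFS flood-fill from (row=1, col=0):
  Distance 0: (row=1, col=0)
  Distance 1: (row=0, col=0), (row=2, col=0)
  Distance 2: (row=0, col=1), (row=2, col=1)
  Distance 3: (row=2, col=2)
  Distance 4: (row=3, col=2)
  Distance 5: (row=4, col=2)
  Distance 6: (row=4, col=1), (row=5, col=2)
  Distance 7: (row=4, col=0), (row=5, col=1), (row=6, col=2)
  Distance 8: (row=5, col=0), (row=6, col=1), (row=6, col=3)
  Distance 9: (row=6, col=4), (row=7, col=1), (row=7, col=3)
  Distance 10: (row=7, col=0), (row=8, col=1), (row=8, col=3)
  Distance 11: (row=8, col=2), (row=9, col=1)
  Distance 12: (row=9, col=2), (row=10, col=1)
  Distance 13: (row=10, col=0)
Total reachable: 27 (grid has 84 open cells total)

Answer: Reachable cells: 27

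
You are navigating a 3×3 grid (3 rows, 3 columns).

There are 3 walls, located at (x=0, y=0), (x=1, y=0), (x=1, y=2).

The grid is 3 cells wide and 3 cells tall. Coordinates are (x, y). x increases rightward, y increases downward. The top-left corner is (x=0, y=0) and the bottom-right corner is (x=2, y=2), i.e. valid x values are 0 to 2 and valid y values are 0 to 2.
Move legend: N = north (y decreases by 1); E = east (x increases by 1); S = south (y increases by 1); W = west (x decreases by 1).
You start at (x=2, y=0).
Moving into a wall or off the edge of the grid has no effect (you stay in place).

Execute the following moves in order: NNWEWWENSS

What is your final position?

Start: (x=2, y=0)
  N (north): blocked, stay at (x=2, y=0)
  N (north): blocked, stay at (x=2, y=0)
  W (west): blocked, stay at (x=2, y=0)
  E (east): blocked, stay at (x=2, y=0)
  W (west): blocked, stay at (x=2, y=0)
  W (west): blocked, stay at (x=2, y=0)
  E (east): blocked, stay at (x=2, y=0)
  N (north): blocked, stay at (x=2, y=0)
  S (south): (x=2, y=0) -> (x=2, y=1)
  S (south): (x=2, y=1) -> (x=2, y=2)
Final: (x=2, y=2)

Answer: Final position: (x=2, y=2)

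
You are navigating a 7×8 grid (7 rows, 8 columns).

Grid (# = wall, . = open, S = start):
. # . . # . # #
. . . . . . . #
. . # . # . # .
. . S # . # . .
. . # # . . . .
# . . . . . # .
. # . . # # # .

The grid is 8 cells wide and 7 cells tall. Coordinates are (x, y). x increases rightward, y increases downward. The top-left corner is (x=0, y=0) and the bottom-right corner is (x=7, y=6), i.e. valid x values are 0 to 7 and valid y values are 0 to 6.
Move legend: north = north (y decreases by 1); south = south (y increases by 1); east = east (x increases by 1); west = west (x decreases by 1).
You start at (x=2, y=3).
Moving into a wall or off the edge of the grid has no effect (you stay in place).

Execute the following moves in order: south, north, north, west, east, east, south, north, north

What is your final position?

Answer: Final position: (x=2, y=3)

Derivation:
Start: (x=2, y=3)
  south (south): blocked, stay at (x=2, y=3)
  north (north): blocked, stay at (x=2, y=3)
  north (north): blocked, stay at (x=2, y=3)
  west (west): (x=2, y=3) -> (x=1, y=3)
  east (east): (x=1, y=3) -> (x=2, y=3)
  east (east): blocked, stay at (x=2, y=3)
  south (south): blocked, stay at (x=2, y=3)
  north (north): blocked, stay at (x=2, y=3)
  north (north): blocked, stay at (x=2, y=3)
Final: (x=2, y=3)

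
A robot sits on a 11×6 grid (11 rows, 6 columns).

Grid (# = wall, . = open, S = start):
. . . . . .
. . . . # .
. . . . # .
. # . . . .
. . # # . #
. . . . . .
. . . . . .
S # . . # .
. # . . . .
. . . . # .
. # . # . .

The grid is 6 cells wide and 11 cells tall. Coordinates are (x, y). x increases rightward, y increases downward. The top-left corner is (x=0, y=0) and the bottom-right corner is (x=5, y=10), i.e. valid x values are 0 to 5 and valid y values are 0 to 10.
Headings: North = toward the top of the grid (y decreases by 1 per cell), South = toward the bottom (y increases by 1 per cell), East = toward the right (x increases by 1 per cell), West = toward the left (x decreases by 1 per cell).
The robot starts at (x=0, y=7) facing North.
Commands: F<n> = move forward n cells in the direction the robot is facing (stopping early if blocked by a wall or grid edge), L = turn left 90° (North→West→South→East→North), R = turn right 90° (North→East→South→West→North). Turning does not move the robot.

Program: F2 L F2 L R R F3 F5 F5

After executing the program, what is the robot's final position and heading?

Start: (x=0, y=7), facing North
  F2: move forward 2, now at (x=0, y=5)
  L: turn left, now facing West
  F2: move forward 0/2 (blocked), now at (x=0, y=5)
  L: turn left, now facing South
  R: turn right, now facing West
  R: turn right, now facing North
  F3: move forward 3, now at (x=0, y=2)
  F5: move forward 2/5 (blocked), now at (x=0, y=0)
  F5: move forward 0/5 (blocked), now at (x=0, y=0)
Final: (x=0, y=0), facing North

Answer: Final position: (x=0, y=0), facing North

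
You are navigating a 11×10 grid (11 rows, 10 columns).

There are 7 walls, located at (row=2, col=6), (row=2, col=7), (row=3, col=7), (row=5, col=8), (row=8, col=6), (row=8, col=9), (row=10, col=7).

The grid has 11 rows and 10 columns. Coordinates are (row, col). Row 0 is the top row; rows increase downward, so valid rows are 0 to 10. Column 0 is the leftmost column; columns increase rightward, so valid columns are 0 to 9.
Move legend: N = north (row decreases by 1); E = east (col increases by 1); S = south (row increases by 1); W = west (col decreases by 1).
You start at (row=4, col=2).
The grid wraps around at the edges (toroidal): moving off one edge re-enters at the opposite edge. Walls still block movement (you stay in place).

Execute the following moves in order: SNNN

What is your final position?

Answer: Final position: (row=2, col=2)

Derivation:
Start: (row=4, col=2)
  S (south): (row=4, col=2) -> (row=5, col=2)
  N (north): (row=5, col=2) -> (row=4, col=2)
  N (north): (row=4, col=2) -> (row=3, col=2)
  N (north): (row=3, col=2) -> (row=2, col=2)
Final: (row=2, col=2)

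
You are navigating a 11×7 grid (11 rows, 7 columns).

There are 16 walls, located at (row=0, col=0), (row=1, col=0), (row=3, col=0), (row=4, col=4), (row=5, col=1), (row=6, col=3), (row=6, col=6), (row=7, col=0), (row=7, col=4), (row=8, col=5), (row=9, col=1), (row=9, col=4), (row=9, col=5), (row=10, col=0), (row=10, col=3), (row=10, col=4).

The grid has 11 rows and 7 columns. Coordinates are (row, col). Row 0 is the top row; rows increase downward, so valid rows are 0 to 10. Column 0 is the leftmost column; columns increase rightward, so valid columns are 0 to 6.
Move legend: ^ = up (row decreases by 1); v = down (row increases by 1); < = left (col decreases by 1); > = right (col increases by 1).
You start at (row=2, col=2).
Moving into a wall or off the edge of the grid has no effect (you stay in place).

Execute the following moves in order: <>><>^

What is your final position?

Answer: Final position: (row=1, col=3)

Derivation:
Start: (row=2, col=2)
  < (left): (row=2, col=2) -> (row=2, col=1)
  > (right): (row=2, col=1) -> (row=2, col=2)
  > (right): (row=2, col=2) -> (row=2, col=3)
  < (left): (row=2, col=3) -> (row=2, col=2)
  > (right): (row=2, col=2) -> (row=2, col=3)
  ^ (up): (row=2, col=3) -> (row=1, col=3)
Final: (row=1, col=3)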